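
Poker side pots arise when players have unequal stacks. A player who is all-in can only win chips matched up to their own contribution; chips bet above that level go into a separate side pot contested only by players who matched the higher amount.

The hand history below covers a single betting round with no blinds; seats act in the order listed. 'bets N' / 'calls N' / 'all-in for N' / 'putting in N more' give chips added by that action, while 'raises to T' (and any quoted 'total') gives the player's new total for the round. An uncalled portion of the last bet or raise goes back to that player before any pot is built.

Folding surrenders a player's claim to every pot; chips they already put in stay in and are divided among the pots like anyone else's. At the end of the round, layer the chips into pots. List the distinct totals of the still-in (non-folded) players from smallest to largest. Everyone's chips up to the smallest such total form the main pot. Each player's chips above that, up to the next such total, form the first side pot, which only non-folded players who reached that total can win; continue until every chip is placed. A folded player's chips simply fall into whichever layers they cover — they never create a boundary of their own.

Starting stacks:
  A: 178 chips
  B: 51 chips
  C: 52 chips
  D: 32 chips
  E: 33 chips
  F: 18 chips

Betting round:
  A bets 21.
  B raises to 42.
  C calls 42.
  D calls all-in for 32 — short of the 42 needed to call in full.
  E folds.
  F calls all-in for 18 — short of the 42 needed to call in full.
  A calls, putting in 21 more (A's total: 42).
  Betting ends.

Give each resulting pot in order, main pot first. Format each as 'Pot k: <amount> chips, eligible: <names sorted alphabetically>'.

Contributions: A=42, B=42, C=42, D=32, F=18
Folded: E
Pot levels (distinct totals of non-folded players): 18, 32, 42
Layer 1-18: 18 each from A, B, C, D, F = 18*5 = 90 chips; eligible A, B, C, D, F
Layer 19-32: 14 each from A, B, C, D = 14*4 = 56 chips; eligible A, B, C, D
Layer 33-42: 10 each from A, B, C = 10*3 = 30 chips; eligible A, B, C

Pot 1: 90 chips, eligible: A, B, C, D, F
Pot 2: 56 chips, eligible: A, B, C, D
Pot 3: 30 chips, eligible: A, B, C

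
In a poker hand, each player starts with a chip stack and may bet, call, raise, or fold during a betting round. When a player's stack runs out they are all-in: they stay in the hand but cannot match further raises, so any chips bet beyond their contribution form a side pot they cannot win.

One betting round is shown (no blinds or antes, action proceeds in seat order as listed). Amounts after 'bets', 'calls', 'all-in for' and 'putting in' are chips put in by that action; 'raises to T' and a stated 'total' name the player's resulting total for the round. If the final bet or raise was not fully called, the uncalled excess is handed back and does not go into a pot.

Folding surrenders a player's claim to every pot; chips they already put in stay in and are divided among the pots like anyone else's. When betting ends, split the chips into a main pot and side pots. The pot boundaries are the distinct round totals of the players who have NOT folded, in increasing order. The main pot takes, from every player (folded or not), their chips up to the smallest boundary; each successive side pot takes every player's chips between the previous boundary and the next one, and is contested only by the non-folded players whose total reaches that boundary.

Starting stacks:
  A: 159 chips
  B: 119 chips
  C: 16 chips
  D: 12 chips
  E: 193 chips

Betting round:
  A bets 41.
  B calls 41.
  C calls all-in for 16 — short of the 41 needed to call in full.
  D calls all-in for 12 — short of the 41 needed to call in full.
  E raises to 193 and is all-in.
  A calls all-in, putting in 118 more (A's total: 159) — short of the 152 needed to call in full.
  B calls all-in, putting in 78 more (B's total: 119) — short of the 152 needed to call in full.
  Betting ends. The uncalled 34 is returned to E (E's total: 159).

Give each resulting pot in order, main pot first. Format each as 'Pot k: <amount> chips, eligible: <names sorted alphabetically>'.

Pot 1: 60 chips, eligible: A, B, C, D, E
Pot 2: 16 chips, eligible: A, B, C, E
Pot 3: 309 chips, eligible: A, B, E
Pot 4: 80 chips, eligible: A, E

Derivation:
Contributions (after 34 returned to E): A=159, B=119, C=16, D=12, E=159
Pot levels (distinct totals of non-folded players): 12, 16, 119, 159
Layer 1-12: 12 each from A, B, C, D, E = 12*5 = 60 chips; eligible A, B, C, D, E
Layer 13-16: 4 each from A, B, C, E = 4*4 = 16 chips; eligible A, B, C, E
Layer 17-119: 103 each from A, B, E = 103*3 = 309 chips; eligible A, B, E
Layer 120-159: 40 each from A, E = 40*2 = 80 chips; eligible A, E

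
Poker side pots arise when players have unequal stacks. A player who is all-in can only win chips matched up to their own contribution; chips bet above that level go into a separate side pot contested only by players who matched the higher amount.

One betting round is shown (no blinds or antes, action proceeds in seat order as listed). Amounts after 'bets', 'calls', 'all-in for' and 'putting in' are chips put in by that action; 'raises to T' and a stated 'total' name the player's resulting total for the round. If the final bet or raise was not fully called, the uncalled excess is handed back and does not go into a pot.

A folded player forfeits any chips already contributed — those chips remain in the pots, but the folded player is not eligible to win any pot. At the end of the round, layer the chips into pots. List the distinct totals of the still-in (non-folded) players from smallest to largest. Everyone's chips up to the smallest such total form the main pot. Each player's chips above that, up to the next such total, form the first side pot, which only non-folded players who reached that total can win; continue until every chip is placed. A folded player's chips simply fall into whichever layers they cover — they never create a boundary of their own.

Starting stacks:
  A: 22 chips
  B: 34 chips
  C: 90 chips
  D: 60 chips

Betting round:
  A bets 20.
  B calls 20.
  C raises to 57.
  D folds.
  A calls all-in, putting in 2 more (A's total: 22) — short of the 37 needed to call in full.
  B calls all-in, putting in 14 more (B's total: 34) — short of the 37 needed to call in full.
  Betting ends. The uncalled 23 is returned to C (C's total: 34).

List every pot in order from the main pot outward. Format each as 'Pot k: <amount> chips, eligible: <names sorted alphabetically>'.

Contributions (after 23 returned to C): A=22, B=34, C=34
Folded: D
Pot levels (distinct totals of non-folded players): 22, 34
Layer 1-22: 22 each from A, B, C = 22*3 = 66 chips; eligible A, B, C
Layer 23-34: 12 each from B, C = 12*2 = 24 chips; eligible B, C

Pot 1: 66 chips, eligible: A, B, C
Pot 2: 24 chips, eligible: B, C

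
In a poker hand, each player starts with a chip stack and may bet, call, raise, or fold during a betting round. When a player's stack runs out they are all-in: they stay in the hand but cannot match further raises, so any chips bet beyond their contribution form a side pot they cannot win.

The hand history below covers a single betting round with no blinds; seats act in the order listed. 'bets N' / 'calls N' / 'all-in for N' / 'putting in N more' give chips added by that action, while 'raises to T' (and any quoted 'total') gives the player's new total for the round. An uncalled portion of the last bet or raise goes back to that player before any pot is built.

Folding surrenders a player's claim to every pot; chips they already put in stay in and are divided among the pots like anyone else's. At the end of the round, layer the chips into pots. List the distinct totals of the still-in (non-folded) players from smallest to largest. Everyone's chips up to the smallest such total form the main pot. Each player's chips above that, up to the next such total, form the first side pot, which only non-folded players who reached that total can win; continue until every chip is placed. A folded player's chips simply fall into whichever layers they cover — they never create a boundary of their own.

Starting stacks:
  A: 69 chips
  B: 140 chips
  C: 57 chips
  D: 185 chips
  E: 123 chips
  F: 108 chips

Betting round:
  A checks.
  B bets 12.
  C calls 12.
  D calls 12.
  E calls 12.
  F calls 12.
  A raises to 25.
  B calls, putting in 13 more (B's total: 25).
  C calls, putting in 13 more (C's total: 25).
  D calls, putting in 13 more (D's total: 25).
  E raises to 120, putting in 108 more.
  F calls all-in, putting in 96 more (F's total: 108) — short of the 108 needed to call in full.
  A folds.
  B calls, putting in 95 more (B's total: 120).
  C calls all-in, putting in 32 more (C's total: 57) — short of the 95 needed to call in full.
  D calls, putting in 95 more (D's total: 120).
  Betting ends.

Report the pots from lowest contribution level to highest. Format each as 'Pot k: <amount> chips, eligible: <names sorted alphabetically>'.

Contributions: A=25, B=120, C=57, D=120, E=120, F=108
Folded: A
Pot levels (distinct totals of non-folded players): 57, 108, 120
Layer 1-57: A 25 + B 57 + C 57 + D 57 + E 57 + F 57 = 310 chips; eligible B, C, D, E, F
Layer 58-108: 51 each from B, D, E, F = 51*4 = 204 chips; eligible B, D, E, F
Layer 109-120: 12 each from B, D, E = 12*3 = 36 chips; eligible B, D, E

Pot 1: 310 chips, eligible: B, C, D, E, F
Pot 2: 204 chips, eligible: B, D, E, F
Pot 3: 36 chips, eligible: B, D, E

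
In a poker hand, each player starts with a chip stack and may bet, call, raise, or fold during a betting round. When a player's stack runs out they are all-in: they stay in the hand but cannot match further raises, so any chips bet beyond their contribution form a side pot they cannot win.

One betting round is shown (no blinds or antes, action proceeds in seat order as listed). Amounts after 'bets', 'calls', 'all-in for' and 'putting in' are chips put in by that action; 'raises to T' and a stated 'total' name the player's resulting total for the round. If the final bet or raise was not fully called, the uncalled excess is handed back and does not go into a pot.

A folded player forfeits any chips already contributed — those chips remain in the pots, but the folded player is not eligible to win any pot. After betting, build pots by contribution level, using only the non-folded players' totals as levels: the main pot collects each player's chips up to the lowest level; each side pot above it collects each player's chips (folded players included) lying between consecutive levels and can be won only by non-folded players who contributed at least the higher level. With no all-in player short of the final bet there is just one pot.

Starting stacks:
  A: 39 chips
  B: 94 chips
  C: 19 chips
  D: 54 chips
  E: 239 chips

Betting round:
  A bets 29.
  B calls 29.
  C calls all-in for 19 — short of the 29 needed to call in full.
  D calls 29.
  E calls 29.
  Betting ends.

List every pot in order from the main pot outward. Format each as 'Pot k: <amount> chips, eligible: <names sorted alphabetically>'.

Pot 1: 95 chips, eligible: A, B, C, D, E
Pot 2: 40 chips, eligible: A, B, D, E

Derivation:
Contributions: A=29, B=29, C=19, D=29, E=29
Pot levels (distinct totals of non-folded players): 19, 29
Layer 1-19: 19 each from A, B, C, D, E = 19*5 = 95 chips; eligible A, B, C, D, E
Layer 20-29: 10 each from A, B, D, E = 10*4 = 40 chips; eligible A, B, D, E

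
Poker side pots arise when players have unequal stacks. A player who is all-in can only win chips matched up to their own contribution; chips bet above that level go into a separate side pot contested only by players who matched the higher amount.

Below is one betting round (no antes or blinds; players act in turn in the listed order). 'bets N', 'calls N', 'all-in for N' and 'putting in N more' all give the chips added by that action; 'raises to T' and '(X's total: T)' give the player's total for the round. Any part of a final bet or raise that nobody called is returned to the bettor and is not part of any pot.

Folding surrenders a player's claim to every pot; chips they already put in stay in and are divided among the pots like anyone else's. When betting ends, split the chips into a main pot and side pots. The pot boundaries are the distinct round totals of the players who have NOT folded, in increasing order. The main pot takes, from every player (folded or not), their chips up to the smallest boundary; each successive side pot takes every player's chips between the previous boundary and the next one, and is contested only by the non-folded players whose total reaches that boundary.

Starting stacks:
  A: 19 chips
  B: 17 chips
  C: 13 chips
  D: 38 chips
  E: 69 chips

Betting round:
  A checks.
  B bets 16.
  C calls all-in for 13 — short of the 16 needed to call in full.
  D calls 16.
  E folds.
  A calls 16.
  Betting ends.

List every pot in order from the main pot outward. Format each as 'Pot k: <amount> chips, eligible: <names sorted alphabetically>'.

Contributions: A=16, B=16, C=13, D=16
Folded: E
Pot levels (distinct totals of non-folded players): 13, 16
Layer 1-13: 13 each from A, B, C, D = 13*4 = 52 chips; eligible A, B, C, D
Layer 14-16: 3 each from A, B, D = 3*3 = 9 chips; eligible A, B, D

Pot 1: 52 chips, eligible: A, B, C, D
Pot 2: 9 chips, eligible: A, B, D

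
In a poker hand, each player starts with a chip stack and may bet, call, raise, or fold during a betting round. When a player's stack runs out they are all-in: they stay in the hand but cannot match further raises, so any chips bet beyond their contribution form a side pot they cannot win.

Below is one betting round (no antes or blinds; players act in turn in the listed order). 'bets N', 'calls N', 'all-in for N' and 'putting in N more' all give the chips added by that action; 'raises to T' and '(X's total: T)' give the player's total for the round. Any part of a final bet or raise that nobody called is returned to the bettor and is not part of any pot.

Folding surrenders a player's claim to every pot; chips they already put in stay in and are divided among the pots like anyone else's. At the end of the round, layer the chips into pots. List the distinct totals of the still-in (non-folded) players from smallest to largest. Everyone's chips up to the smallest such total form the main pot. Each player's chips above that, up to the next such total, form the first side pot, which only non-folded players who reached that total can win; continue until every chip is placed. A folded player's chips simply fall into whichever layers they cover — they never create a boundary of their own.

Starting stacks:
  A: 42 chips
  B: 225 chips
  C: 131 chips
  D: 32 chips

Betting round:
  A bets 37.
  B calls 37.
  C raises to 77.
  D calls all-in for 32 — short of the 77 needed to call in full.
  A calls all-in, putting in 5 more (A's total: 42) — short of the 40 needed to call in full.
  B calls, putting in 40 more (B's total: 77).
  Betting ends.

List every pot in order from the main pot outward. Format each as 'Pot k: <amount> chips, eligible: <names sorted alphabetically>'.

Pot 1: 128 chips, eligible: A, B, C, D
Pot 2: 30 chips, eligible: A, B, C
Pot 3: 70 chips, eligible: B, C

Derivation:
Contributions: A=42, B=77, C=77, D=32
Pot levels (distinct totals of non-folded players): 32, 42, 77
Layer 1-32: 32 each from A, B, C, D = 32*4 = 128 chips; eligible A, B, C, D
Layer 33-42: 10 each from A, B, C = 10*3 = 30 chips; eligible A, B, C
Layer 43-77: 35 each from B, C = 35*2 = 70 chips; eligible B, C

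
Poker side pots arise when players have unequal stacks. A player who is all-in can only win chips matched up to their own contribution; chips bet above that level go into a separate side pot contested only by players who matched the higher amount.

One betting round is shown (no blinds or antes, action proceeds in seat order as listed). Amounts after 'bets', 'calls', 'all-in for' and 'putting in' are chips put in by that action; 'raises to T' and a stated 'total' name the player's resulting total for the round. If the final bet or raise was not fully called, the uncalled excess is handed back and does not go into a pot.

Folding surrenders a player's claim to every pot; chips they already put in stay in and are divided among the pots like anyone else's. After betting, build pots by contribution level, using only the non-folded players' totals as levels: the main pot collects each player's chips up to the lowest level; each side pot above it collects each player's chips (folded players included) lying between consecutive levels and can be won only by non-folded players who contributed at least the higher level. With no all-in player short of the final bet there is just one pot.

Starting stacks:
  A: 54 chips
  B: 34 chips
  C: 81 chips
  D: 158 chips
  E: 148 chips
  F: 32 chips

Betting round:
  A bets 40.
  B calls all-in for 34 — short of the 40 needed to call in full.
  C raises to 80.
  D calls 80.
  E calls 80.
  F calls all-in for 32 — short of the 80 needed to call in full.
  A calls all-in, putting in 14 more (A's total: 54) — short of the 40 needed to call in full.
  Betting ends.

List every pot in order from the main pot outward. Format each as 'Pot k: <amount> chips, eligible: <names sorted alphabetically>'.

Contributions: A=54, B=34, C=80, D=80, E=80, F=32
Pot levels (distinct totals of non-folded players): 32, 34, 54, 80
Layer 1-32: 32 each from A, B, C, D, E, F = 32*6 = 192 chips; eligible A, B, C, D, E, F
Layer 33-34: 2 each from A, B, C, D, E = 2*5 = 10 chips; eligible A, B, C, D, E
Layer 35-54: 20 each from A, C, D, E = 20*4 = 80 chips; eligible A, C, D, E
Layer 55-80: 26 each from C, D, E = 26*3 = 78 chips; eligible C, D, E

Pot 1: 192 chips, eligible: A, B, C, D, E, F
Pot 2: 10 chips, eligible: A, B, C, D, E
Pot 3: 80 chips, eligible: A, C, D, E
Pot 4: 78 chips, eligible: C, D, E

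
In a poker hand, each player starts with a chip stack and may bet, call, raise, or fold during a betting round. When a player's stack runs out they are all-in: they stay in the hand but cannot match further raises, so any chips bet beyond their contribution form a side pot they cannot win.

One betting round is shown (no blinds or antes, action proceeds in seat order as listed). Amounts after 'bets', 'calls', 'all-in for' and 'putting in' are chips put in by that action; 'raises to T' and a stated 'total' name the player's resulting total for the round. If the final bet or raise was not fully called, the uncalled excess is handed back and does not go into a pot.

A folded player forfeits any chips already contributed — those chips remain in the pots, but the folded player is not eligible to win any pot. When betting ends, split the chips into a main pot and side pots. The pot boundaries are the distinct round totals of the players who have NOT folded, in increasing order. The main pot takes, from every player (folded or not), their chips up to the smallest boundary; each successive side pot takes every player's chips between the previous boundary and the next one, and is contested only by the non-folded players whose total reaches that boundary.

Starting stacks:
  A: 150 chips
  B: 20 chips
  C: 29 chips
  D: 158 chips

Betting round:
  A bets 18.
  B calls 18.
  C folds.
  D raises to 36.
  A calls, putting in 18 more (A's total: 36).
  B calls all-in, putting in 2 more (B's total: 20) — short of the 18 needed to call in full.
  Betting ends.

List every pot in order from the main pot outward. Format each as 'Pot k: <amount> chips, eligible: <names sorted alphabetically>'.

Pot 1: 60 chips, eligible: A, B, D
Pot 2: 32 chips, eligible: A, D

Derivation:
Contributions: A=36, B=20, D=36
Folded: C
Pot levels (distinct totals of non-folded players): 20, 36
Layer 1-20: 20 each from A, B, D = 20*3 = 60 chips; eligible A, B, D
Layer 21-36: 16 each from A, D = 16*2 = 32 chips; eligible A, D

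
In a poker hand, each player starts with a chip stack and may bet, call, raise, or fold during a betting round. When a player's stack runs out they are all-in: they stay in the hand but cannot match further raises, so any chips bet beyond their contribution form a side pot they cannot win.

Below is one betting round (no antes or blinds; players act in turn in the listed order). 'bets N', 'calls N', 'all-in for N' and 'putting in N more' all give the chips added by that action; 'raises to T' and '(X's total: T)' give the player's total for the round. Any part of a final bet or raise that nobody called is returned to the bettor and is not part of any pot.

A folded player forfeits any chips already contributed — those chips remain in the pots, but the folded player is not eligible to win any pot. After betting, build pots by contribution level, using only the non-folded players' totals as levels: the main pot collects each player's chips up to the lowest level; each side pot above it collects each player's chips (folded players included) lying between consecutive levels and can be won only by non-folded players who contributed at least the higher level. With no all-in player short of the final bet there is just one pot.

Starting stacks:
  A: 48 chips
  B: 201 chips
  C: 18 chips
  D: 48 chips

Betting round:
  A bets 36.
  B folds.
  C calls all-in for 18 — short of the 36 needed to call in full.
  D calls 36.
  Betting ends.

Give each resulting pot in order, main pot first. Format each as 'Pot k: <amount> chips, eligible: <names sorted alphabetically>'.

Contributions: A=36, C=18, D=36
Folded: B
Pot levels (distinct totals of non-folded players): 18, 36
Layer 1-18: 18 each from A, C, D = 18*3 = 54 chips; eligible A, C, D
Layer 19-36: 18 each from A, D = 18*2 = 36 chips; eligible A, D

Pot 1: 54 chips, eligible: A, C, D
Pot 2: 36 chips, eligible: A, D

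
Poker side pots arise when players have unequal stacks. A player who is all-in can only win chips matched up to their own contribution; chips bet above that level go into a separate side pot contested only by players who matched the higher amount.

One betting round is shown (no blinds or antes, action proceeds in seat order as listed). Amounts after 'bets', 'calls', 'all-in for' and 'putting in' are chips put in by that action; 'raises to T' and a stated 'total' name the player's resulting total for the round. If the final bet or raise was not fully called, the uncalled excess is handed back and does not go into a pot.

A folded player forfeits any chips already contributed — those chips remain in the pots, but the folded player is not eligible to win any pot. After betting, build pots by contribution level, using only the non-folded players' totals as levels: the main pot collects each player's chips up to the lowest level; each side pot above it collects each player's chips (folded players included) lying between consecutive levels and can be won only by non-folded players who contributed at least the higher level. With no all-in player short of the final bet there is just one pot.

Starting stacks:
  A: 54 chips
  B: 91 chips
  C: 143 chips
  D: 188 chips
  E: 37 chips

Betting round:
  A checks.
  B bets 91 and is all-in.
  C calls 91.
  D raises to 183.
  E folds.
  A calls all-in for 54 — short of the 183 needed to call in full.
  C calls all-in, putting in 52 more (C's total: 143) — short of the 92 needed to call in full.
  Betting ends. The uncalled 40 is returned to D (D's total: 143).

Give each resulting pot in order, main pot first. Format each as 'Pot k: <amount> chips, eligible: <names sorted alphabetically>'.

Contributions (after 40 returned to D): A=54, B=91, C=143, D=143
Folded: E
Pot levels (distinct totals of non-folded players): 54, 91, 143
Layer 1-54: 54 each from A, B, C, D = 54*4 = 216 chips; eligible A, B, C, D
Layer 55-91: 37 each from B, C, D = 37*3 = 111 chips; eligible B, C, D
Layer 92-143: 52 each from C, D = 52*2 = 104 chips; eligible C, D

Pot 1: 216 chips, eligible: A, B, C, D
Pot 2: 111 chips, eligible: B, C, D
Pot 3: 104 chips, eligible: C, D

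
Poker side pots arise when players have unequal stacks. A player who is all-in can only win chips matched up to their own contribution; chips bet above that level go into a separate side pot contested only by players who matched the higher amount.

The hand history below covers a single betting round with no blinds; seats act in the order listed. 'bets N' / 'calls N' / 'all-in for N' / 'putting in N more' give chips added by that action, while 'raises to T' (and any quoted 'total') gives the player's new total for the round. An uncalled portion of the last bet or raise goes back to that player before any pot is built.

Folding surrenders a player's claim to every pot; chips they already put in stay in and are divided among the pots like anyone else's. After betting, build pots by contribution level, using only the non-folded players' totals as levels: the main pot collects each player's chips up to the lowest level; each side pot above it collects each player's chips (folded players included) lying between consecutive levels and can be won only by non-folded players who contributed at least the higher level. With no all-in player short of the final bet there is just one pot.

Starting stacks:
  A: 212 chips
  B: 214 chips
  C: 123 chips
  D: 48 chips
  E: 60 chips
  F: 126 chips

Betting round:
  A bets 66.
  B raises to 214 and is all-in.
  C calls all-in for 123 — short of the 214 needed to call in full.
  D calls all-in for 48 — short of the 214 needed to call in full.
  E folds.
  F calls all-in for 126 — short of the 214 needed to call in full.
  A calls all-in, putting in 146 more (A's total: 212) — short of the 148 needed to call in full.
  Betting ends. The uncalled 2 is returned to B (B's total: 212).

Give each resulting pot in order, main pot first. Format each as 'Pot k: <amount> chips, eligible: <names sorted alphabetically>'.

Pot 1: 240 chips, eligible: A, B, C, D, F
Pot 2: 300 chips, eligible: A, B, C, F
Pot 3: 9 chips, eligible: A, B, F
Pot 4: 172 chips, eligible: A, B

Derivation:
Contributions (after 2 returned to B): A=212, B=212, C=123, D=48, F=126
Folded: E
Pot levels (distinct totals of non-folded players): 48, 123, 126, 212
Layer 1-48: 48 each from A, B, C, D, F = 48*5 = 240 chips; eligible A, B, C, D, F
Layer 49-123: 75 each from A, B, C, F = 75*4 = 300 chips; eligible A, B, C, F
Layer 124-126: 3 each from A, B, F = 3*3 = 9 chips; eligible A, B, F
Layer 127-212: 86 each from A, B = 86*2 = 172 chips; eligible A, B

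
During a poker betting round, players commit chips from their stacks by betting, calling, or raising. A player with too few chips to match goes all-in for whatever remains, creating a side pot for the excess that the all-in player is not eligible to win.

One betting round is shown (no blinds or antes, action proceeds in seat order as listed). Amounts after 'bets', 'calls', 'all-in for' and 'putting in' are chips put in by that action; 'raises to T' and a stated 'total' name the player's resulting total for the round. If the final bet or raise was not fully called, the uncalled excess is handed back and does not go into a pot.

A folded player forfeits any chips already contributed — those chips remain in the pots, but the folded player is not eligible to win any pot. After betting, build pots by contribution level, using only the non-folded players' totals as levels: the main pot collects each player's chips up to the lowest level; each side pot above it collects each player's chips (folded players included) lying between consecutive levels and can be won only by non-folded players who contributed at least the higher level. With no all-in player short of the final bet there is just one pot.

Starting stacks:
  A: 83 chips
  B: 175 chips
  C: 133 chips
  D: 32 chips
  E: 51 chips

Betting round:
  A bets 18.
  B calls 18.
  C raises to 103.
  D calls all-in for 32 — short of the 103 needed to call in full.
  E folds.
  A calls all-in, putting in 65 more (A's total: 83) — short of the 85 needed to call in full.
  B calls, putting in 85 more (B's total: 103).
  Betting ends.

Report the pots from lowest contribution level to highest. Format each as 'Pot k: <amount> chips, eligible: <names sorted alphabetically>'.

Pot 1: 128 chips, eligible: A, B, C, D
Pot 2: 153 chips, eligible: A, B, C
Pot 3: 40 chips, eligible: B, C

Derivation:
Contributions: A=83, B=103, C=103, D=32
Folded: E
Pot levels (distinct totals of non-folded players): 32, 83, 103
Layer 1-32: 32 each from A, B, C, D = 32*4 = 128 chips; eligible A, B, C, D
Layer 33-83: 51 each from A, B, C = 51*3 = 153 chips; eligible A, B, C
Layer 84-103: 20 each from B, C = 20*2 = 40 chips; eligible B, C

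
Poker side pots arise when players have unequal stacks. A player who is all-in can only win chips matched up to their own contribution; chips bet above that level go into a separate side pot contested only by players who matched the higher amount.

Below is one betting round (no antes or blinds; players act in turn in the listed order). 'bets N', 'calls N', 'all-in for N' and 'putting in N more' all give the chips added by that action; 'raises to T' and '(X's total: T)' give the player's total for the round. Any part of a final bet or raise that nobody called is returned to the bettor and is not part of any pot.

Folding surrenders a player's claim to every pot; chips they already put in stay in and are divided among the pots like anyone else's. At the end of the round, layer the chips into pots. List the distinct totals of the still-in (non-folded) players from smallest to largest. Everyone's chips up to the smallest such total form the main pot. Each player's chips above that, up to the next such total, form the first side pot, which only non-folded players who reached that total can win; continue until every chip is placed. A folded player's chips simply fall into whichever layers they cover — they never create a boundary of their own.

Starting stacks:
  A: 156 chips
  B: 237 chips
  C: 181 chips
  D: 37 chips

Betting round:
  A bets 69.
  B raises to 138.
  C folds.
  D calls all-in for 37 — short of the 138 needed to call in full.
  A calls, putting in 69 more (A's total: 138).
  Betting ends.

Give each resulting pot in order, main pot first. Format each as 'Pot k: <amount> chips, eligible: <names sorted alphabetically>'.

Contributions: A=138, B=138, D=37
Folded: C
Pot levels (distinct totals of non-folded players): 37, 138
Layer 1-37: 37 each from A, B, D = 37*3 = 111 chips; eligible A, B, D
Layer 38-138: 101 each from A, B = 101*2 = 202 chips; eligible A, B

Pot 1: 111 chips, eligible: A, B, D
Pot 2: 202 chips, eligible: A, B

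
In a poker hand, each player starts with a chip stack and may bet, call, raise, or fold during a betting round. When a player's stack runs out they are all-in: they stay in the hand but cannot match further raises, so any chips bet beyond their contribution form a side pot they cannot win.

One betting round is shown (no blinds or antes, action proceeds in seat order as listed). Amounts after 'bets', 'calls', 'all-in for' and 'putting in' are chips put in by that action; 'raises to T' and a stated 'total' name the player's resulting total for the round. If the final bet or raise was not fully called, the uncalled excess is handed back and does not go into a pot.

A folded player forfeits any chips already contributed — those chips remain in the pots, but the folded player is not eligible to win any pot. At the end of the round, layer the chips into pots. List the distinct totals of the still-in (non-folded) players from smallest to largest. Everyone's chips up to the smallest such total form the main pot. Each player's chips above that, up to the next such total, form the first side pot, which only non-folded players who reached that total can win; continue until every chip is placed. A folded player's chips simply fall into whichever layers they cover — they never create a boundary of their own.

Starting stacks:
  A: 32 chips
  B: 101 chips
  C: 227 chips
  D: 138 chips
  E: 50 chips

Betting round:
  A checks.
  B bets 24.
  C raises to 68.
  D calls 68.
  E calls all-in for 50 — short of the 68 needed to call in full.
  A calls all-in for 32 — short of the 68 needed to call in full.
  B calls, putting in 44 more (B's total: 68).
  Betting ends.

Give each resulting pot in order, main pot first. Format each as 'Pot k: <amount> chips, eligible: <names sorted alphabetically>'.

Contributions: A=32, B=68, C=68, D=68, E=50
Pot levels (distinct totals of non-folded players): 32, 50, 68
Layer 1-32: 32 each from A, B, C, D, E = 32*5 = 160 chips; eligible A, B, C, D, E
Layer 33-50: 18 each from B, C, D, E = 18*4 = 72 chips; eligible B, C, D, E
Layer 51-68: 18 each from B, C, D = 18*3 = 54 chips; eligible B, C, D

Pot 1: 160 chips, eligible: A, B, C, D, E
Pot 2: 72 chips, eligible: B, C, D, E
Pot 3: 54 chips, eligible: B, C, D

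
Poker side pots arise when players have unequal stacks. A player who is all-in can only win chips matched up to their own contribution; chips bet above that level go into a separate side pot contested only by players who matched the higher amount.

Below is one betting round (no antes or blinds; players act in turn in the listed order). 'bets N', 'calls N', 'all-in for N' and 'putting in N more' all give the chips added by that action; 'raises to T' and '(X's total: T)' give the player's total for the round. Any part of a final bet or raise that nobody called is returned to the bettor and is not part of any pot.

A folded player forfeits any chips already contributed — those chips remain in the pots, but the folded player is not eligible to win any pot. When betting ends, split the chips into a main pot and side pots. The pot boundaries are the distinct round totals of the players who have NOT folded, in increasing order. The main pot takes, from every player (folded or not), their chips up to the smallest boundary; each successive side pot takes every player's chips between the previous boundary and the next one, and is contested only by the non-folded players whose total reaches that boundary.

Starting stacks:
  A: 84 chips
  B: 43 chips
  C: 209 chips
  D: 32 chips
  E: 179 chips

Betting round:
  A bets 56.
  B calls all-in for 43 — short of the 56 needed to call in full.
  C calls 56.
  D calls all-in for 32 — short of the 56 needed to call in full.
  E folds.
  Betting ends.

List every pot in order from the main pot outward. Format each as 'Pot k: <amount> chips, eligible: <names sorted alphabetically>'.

Pot 1: 128 chips, eligible: A, B, C, D
Pot 2: 33 chips, eligible: A, B, C
Pot 3: 26 chips, eligible: A, C

Derivation:
Contributions: A=56, B=43, C=56, D=32
Folded: E
Pot levels (distinct totals of non-folded players): 32, 43, 56
Layer 1-32: 32 each from A, B, C, D = 32*4 = 128 chips; eligible A, B, C, D
Layer 33-43: 11 each from A, B, C = 11*3 = 33 chips; eligible A, B, C
Layer 44-56: 13 each from A, C = 13*2 = 26 chips; eligible A, C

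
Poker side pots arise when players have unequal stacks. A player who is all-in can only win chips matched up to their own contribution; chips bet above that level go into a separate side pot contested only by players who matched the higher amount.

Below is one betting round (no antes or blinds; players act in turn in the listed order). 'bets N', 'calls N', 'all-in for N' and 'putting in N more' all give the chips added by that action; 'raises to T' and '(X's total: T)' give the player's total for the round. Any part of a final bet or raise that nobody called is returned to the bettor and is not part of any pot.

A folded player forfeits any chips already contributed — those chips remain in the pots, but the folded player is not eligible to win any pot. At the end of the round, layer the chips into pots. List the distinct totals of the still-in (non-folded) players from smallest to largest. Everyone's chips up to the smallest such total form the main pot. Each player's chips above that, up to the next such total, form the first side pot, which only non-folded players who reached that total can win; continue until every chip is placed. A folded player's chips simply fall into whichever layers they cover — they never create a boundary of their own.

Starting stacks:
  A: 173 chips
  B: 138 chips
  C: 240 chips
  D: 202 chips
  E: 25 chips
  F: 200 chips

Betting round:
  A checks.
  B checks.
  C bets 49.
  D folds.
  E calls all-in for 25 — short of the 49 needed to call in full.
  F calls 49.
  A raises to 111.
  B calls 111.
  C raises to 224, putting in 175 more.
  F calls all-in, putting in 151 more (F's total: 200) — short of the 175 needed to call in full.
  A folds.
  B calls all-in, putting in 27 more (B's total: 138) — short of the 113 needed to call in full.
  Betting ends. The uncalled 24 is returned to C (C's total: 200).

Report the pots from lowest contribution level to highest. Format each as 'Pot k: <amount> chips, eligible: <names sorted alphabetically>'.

Contributions (after 24 returned to C): A=111, B=138, C=200, E=25, F=200
Folded: A, D
Pot levels (distinct totals of non-folded players): 25, 138, 200
Layer 1-25: 25 each from A, B, C, E, F = 25*5 = 125 chips; eligible B, C, E, F
Layer 26-138: A 86 + B 113 + C 113 + F 113 = 425 chips; eligible B, C, F
Layer 139-200: 62 each from C, F = 62*2 = 124 chips; eligible C, F

Pot 1: 125 chips, eligible: B, C, E, F
Pot 2: 425 chips, eligible: B, C, F
Pot 3: 124 chips, eligible: C, F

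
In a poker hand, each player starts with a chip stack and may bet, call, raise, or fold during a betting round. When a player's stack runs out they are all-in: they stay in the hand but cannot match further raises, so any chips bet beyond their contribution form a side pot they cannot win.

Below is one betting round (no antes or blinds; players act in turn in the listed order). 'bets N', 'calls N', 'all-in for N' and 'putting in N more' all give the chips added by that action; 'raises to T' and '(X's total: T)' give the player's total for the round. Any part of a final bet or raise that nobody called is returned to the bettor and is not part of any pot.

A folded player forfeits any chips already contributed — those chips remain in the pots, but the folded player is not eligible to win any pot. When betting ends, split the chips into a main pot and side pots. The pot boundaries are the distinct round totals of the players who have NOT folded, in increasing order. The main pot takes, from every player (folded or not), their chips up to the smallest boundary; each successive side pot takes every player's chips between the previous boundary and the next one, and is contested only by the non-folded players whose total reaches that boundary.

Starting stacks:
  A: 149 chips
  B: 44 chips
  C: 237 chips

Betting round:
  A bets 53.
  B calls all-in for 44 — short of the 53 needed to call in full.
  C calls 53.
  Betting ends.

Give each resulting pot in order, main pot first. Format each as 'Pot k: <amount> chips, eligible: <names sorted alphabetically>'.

Pot 1: 132 chips, eligible: A, B, C
Pot 2: 18 chips, eligible: A, C

Derivation:
Contributions: A=53, B=44, C=53
Pot levels (distinct totals of non-folded players): 44, 53
Layer 1-44: 44 each from A, B, C = 44*3 = 132 chips; eligible A, B, C
Layer 45-53: 9 each from A, C = 9*2 = 18 chips; eligible A, C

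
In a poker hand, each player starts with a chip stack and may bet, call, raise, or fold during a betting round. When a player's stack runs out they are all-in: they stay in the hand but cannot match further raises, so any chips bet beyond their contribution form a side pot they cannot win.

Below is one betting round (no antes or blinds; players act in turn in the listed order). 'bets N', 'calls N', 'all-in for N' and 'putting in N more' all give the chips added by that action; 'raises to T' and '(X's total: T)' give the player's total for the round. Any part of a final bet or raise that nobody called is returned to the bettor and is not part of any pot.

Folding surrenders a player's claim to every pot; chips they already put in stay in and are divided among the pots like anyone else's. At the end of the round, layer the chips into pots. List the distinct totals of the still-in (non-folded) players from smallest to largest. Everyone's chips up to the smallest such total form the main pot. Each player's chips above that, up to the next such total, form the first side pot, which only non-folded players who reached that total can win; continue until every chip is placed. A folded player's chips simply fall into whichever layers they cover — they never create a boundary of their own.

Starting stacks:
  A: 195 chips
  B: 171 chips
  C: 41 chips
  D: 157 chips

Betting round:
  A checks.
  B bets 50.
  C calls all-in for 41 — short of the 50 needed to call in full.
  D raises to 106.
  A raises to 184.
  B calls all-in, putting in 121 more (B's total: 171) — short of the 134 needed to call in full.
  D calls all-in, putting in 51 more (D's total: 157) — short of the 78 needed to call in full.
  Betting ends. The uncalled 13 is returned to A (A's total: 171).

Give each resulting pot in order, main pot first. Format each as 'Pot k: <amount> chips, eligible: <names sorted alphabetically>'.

Pot 1: 164 chips, eligible: A, B, C, D
Pot 2: 348 chips, eligible: A, B, D
Pot 3: 28 chips, eligible: A, B

Derivation:
Contributions (after 13 returned to A): A=171, B=171, C=41, D=157
Pot levels (distinct totals of non-folded players): 41, 157, 171
Layer 1-41: 41 each from A, B, C, D = 41*4 = 164 chips; eligible A, B, C, D
Layer 42-157: 116 each from A, B, D = 116*3 = 348 chips; eligible A, B, D
Layer 158-171: 14 each from A, B = 14*2 = 28 chips; eligible A, B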